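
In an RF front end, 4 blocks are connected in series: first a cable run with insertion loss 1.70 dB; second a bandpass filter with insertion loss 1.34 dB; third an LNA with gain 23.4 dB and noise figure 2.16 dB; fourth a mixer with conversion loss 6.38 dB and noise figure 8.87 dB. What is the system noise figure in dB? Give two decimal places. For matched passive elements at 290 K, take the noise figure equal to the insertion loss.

Convert to linear (a loss of L dB is a gain of −L dB): F_i = 10^(NF_i/10), G_i = 10^(G_i,dB/10)
  Stage 1: F_1 = 10^(1.70/10) = 1.479, G_1 = 10^(−1.70/10) = 0.6761
  Stage 2: F_2 = 10^(1.34/10) = 1.361, G_2 = 10^(−1.34/10) = 0.7345
  Stage 3: F_3 = 10^(2.16/10) = 1.644, G_3 = 10^(23.4/10) = 218.8
  Stage 4: F_4 = 10^(8.87/10) = 7.709, G_4 = 10^(−6.38/10) = 0.2301
Friis cascade:
  F = 1.479 + (1.361 − 1)/0.6761 + (1.644 − 1)/0.4966 + (7.709 − 1)/108.6 = 3.373
NF = 10 log₁₀(3.373) = 5.28 dB

5.28 dB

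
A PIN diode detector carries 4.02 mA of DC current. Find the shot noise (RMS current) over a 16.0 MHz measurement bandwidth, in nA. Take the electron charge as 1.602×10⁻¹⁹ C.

I_n = √(2qI·B)
2qI·B = 2 × 1.602×10⁻¹⁹ × 4.02×10⁻³ × 1.60×10⁷ = 2.06×10⁻¹⁴ A²
I_n = √(2.06×10⁻¹⁴) = 1.44×10⁻⁷ A = 144 nA

144 nA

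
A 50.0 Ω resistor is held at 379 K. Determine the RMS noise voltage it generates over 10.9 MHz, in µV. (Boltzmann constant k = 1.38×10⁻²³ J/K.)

V_n = √(4kTRB)
4kTRB = 4 × 1.38×10⁻²³ × 379 × 5.00×10¹ × 1.09×10⁷ = 1.14×10⁻¹¹ V²
V_n = √(1.14×10⁻¹¹) = 3.38×10⁻⁶ V = 3.38 µV

3.38 µV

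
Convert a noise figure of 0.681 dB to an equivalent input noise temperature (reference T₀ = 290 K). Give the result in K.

49.2 K

F = 10^(0.681/10) = 1.16977
T_e = (F − 1)·T₀ = (1.16977 − 1) × 290 = 49.2 K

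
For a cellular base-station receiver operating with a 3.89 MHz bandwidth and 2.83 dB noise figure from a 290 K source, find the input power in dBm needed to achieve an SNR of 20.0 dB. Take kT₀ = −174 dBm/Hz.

−85.3 dBm

Sensitivity = −174 + 10 log₁₀(B) + NF + SNR_min
= −174 + 65.9 + 2.83 + 20.0
= −85.27 dBm → −85.3 dBm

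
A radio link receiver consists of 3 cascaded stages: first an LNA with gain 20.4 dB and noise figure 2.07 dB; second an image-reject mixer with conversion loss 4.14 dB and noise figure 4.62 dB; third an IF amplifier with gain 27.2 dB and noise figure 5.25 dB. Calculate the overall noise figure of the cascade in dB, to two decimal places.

2.26 dB

Convert to linear (a loss of L dB is a gain of −L dB): F_i = 10^(NF_i/10), G_i = 10^(G_i,dB/10)
  Stage 1: F_1 = 10^(2.07/10) = 1.611, G_1 = 10^(20.4/10) = 109.6
  Stage 2: F_2 = 10^(4.62/10) = 2.897, G_2 = 10^(−4.14/10) = 0.3855
  Stage 3: F_3 = 10^(5.25/10) = 3.350, G_3 = 10^(27.2/10) = 524.8
Friis cascade:
  F = 1.611 + (2.897 − 1)/109.6 + (3.350 − 1)/42.27 = 1.684
NF = 10 log₁₀(1.684) = 2.26 dB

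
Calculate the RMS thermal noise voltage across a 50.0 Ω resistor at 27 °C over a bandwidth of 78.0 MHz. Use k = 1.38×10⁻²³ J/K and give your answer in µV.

8.04 µV

T = 27 °C + 273.15 = 300.15 K
V_n = √(4kTRB)
4kTRB = 4 × 1.38×10⁻²³ × 300.15 × 5.00×10¹ × 7.80×10⁷ = 6.46×10⁻¹¹ V²
V_n = √(6.46×10⁻¹¹) = 8.04×10⁻⁶ V = 8.04 µV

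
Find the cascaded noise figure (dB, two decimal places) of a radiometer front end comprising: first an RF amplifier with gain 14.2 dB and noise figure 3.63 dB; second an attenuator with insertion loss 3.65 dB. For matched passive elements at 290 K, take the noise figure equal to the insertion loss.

3.72 dB

Convert to linear (a loss of L dB is a gain of −L dB): F_i = 10^(NF_i/10), G_i = 10^(G_i,dB/10)
  Stage 1: F_1 = 10^(3.63/10) = 2.307, G_1 = 10^(14.2/10) = 26.30
  Stage 2: F_2 = 10^(3.65/10) = 2.317, G_2 = 10^(−3.65/10) = 0.4315
Friis cascade:
  F = 2.307 + (2.317 − 1)/26.30 = 2.357
NF = 10 log₁₀(2.357) = 3.72 dB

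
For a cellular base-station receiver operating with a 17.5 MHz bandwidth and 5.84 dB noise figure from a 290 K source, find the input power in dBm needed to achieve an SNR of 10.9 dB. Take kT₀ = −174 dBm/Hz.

Sensitivity = −174 + 10 log₁₀(B) + NF + SNR_min
= −174 + 72.43 + 5.84 + 10.9
= −84.83 dBm → −84.8 dBm

−84.8 dBm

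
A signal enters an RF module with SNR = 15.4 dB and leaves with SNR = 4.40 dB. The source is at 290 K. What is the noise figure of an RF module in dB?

NF (dB) = SNR_in(dB) − SNR_out(dB) when the source is at T₀
NF = 15.4 − 4.40 = 11.00 dB

11.00 dB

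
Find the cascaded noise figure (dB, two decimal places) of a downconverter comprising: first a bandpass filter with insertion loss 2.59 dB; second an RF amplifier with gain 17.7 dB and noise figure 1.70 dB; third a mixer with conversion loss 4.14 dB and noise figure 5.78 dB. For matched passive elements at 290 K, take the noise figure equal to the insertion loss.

4.43 dB

Convert to linear (a loss of L dB is a gain of −L dB): F_i = 10^(NF_i/10), G_i = 10^(G_i,dB/10)
  Stage 1: F_1 = 10^(2.59/10) = 1.816, G_1 = 10^(−2.59/10) = 0.5508
  Stage 2: F_2 = 10^(1.70/10) = 1.479, G_2 = 10^(17.7/10) = 58.88
  Stage 3: F_3 = 10^(5.78/10) = 3.784, G_3 = 10^(−4.14/10) = 0.3855
Friis cascade:
  F = 1.816 + (1.479 − 1)/0.5508 + (3.784 − 1)/32.43 = 2.771
NF = 10 log₁₀(2.771) = 4.43 dB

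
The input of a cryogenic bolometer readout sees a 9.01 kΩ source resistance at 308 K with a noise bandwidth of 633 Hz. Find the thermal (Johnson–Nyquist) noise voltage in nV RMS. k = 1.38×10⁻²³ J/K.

V_n = √(4kTRB)
4kTRB = 4 × 1.38×10⁻²³ × 308 × 9.01×10³ × 6.33×10² = 9.70×10⁻¹⁴ V²
V_n = √(9.70×10⁻¹⁴) = 3.11×10⁻⁷ V = 311 nV

311 nV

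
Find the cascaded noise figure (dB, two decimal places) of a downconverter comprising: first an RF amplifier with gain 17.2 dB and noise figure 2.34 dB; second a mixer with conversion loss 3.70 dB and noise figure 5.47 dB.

2.46 dB

Convert to linear (a loss of L dB is a gain of −L dB): F_i = 10^(NF_i/10), G_i = 10^(G_i,dB/10)
  Stage 1: F_1 = 10^(2.34/10) = 1.714, G_1 = 10^(17.2/10) = 52.48
  Stage 2: F_2 = 10^(5.47/10) = 3.524, G_2 = 10^(−3.70/10) = 0.4266
Friis cascade:
  F = 1.714 + (3.524 − 1)/52.48 = 1.762
NF = 10 log₁₀(1.762) = 2.46 dB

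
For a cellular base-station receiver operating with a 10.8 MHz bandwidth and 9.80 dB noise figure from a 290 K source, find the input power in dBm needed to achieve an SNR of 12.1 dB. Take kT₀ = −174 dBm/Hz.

Sensitivity = −174 + 10 log₁₀(B) + NF + SNR_min
= −174 + 70.33 + 9.80 + 12.1
= −81.77 dBm → −81.8 dBm

−81.8 dBm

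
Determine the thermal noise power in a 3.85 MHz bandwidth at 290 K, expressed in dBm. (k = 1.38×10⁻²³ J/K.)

−108.1 dBm

P_n = kTB = 1.38×10⁻²³ × 290 × 3.85×10⁶ = 1.54×10⁻¹⁴ W
In dBm: 10 log₁₀(1.54×10⁻¹⁴ / 10⁻³) = −108.1 dBm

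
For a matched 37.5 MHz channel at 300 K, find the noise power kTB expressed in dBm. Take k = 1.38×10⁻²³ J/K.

−98.1 dBm

P_n = kTB = 1.38×10⁻²³ × 300 × 3.75×10⁷ = 1.55×10⁻¹³ W
In dBm: 10 log₁₀(1.55×10⁻¹³ / 10⁻³) = −98.1 dBm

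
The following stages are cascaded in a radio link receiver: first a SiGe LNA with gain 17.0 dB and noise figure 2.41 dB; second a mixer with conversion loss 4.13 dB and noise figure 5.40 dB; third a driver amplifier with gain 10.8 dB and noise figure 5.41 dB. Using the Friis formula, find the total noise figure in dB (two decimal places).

2.83 dB

Convert to linear (a loss of L dB is a gain of −L dB): F_i = 10^(NF_i/10), G_i = 10^(G_i,dB/10)
  Stage 1: F_1 = 10^(2.41/10) = 1.742, G_1 = 10^(17.0/10) = 50.12
  Stage 2: F_2 = 10^(5.40/10) = 3.467, G_2 = 10^(−4.13/10) = 0.3864
  Stage 3: F_3 = 10^(5.41/10) = 3.475, G_3 = 10^(10.8/10) = 12.02
Friis cascade:
  F = 1.742 + (3.467 − 1)/50.12 + (3.475 − 1)/19.36 = 1.919
NF = 10 log₁₀(1.919) = 2.83 dB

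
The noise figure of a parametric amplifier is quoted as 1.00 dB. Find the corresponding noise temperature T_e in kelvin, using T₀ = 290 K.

F = 10^(1.00/10) = 1.25893
T_e = (F − 1)·T₀ = (1.25893 − 1) × 290 = 75.1 K

75.1 K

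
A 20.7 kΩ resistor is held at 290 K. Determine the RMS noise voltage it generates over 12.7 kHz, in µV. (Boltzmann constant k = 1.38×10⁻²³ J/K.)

2.05 µV

V_n = √(4kTRB)
4kTRB = 4 × 1.38×10⁻²³ × 290 × 2.07×10⁴ × 1.27×10⁴ = 4.21×10⁻¹² V²
V_n = √(4.21×10⁻¹²) = 2.05×10⁻⁶ V = 2.05 µV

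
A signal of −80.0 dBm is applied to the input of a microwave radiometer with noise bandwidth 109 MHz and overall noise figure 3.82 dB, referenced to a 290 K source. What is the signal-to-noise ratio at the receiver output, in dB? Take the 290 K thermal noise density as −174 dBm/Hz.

9.8 dB

Noise floor: N = −174 + 10 log₁₀(B) + NF
10 log₁₀(1.09×10⁸) = 80.37 dB
N = −174 + 80.37 + 3.82 = −89.81 dBm
SNR = P_sig − N = −80.0 − (−89.81) = 9.81 dB → 9.8 dB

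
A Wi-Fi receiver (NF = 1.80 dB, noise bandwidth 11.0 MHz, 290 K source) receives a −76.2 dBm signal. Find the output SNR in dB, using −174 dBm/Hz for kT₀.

Noise floor: N = −174 + 10 log₁₀(B) + NF
10 log₁₀(1.10×10⁷) = 70.41 dB
N = −174 + 70.41 + 1.80 = −101.79 dBm
SNR = P_sig − N = −76.2 − (−101.79) = 25.59 dB → 25.6 dB

25.6 dB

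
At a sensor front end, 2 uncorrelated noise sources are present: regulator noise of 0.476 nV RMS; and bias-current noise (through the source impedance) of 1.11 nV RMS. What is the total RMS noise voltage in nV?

Uncorrelated sources add in power (mean-square): V_tot = √(ΣV_i²)
V_tot = √[(4.76×10⁻¹⁰)² + (1.11×10⁻⁹)²] = 1.21×10⁻⁹ V = 1.21 nV

1.21 nV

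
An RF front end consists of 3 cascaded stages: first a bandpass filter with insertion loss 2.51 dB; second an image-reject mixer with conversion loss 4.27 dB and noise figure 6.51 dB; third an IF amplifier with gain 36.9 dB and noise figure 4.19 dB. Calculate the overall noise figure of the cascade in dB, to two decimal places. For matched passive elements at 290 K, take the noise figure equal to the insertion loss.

11.96 dB

Convert to linear (a loss of L dB is a gain of −L dB): F_i = 10^(NF_i/10), G_i = 10^(G_i,dB/10)
  Stage 1: F_1 = 10^(2.51/10) = 1.782, G_1 = 10^(−2.51/10) = 0.5610
  Stage 2: F_2 = 10^(6.51/10) = 4.477, G_2 = 10^(−4.27/10) = 0.3741
  Stage 3: F_3 = 10^(4.19/10) = 2.624, G_3 = 10^(36.9/10) = 4898
Friis cascade:
  F = 1.782 + (4.477 − 1)/0.5610 + (2.624 − 1)/0.2099 = 15.72
NF = 10 log₁₀(15.72) = 11.96 dB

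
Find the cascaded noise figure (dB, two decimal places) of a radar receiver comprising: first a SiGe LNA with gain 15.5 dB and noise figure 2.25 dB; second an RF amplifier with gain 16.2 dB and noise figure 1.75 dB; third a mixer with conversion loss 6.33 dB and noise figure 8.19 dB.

2.30 dB

Convert to linear (a loss of L dB is a gain of −L dB): F_i = 10^(NF_i/10), G_i = 10^(G_i,dB/10)
  Stage 1: F_1 = 10^(2.25/10) = 1.679, G_1 = 10^(15.5/10) = 35.48
  Stage 2: F_2 = 10^(1.75/10) = 1.496, G_2 = 10^(16.2/10) = 41.69
  Stage 3: F_3 = 10^(8.19/10) = 6.592, G_3 = 10^(−6.33/10) = 0.2328
Friis cascade:
  F = 1.679 + (1.496 − 1)/35.48 + (6.592 − 1)/1479 = 1.697
NF = 10 log₁₀(1.697) = 2.30 dB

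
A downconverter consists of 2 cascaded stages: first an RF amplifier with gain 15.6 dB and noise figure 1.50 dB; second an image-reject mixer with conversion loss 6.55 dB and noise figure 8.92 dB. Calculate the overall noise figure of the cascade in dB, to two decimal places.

2.04 dB

Convert to linear (a loss of L dB is a gain of −L dB): F_i = 10^(NF_i/10), G_i = 10^(G_i,dB/10)
  Stage 1: F_1 = 10^(1.50/10) = 1.413, G_1 = 10^(15.6/10) = 36.31
  Stage 2: F_2 = 10^(8.92/10) = 7.798, G_2 = 10^(−6.55/10) = 0.2213
Friis cascade:
  F = 1.413 + (7.798 − 1)/36.31 = 1.600
NF = 10 log₁₀(1.600) = 2.04 dB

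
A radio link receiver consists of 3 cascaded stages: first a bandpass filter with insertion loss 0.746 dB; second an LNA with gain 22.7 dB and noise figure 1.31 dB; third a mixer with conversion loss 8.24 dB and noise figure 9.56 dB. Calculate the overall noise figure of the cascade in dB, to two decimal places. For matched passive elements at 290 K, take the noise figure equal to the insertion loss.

2.19 dB

Convert to linear (a loss of L dB is a gain of −L dB): F_i = 10^(NF_i/10), G_i = 10^(G_i,dB/10)
  Stage 1: F_1 = 10^(0.746/10) = 1.187, G_1 = 10^(−0.746/10) = 0.8422
  Stage 2: F_2 = 10^(1.31/10) = 1.352, G_2 = 10^(22.7/10) = 186.2
  Stage 3: F_3 = 10^(9.56/10) = 9.036, G_3 = 10^(−8.24/10) = 0.1500
Friis cascade:
  F = 1.187 + (1.352 − 1)/0.8422 + (9.036 − 1)/156.8 = 1.657
NF = 10 log₁₀(1.657) = 2.19 dB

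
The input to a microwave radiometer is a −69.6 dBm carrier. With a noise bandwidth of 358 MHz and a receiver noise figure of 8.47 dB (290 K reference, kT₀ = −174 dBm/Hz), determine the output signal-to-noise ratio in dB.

Noise floor: N = −174 + 10 log₁₀(B) + NF
10 log₁₀(3.58×10⁸) = 85.54 dB
N = −174 + 85.54 + 8.47 = −79.99 dBm
SNR = P_sig − N = −69.6 − (−79.99) = 10.39 dB → 10.4 dB

10.4 dB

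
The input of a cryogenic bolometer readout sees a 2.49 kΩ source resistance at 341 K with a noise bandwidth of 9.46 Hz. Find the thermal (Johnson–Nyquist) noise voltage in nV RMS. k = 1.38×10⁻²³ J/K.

V_n = √(4kTRB)
4kTRB = 4 × 1.38×10⁻²³ × 341 × 2.49×10³ × 9.46×10⁰ = 4.43×10⁻¹⁶ V²
V_n = √(4.43×10⁻¹⁶) = 2.11×10⁻⁸ V = 21.1 nV

21.1 nV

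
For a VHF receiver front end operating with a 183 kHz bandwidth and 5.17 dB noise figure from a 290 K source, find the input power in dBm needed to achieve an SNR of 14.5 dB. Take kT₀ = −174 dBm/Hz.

Sensitivity = −174 + 10 log₁₀(B) + NF + SNR_min
= −174 + 52.62 + 5.17 + 14.5
= −101.71 dBm → −101.7 dBm

−101.7 dBm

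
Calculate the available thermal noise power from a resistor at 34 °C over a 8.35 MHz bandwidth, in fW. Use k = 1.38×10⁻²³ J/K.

T = 34 °C + 273.15 = 307.15 K
P_n = kTB = 1.38×10⁻²³ × 307.15 × 8.35×10⁶ = 3.54×10⁻¹⁴ W = 35.4 fW

35.4 fW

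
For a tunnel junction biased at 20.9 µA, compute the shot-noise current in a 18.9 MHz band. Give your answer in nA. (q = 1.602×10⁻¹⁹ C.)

11.2 nA

I_n = √(2qI·B)
2qI·B = 2 × 1.602×10⁻¹⁹ × 2.09×10⁻⁵ × 1.89×10⁷ = 1.27×10⁻¹⁶ A²
I_n = √(1.27×10⁻¹⁶) = 1.12×10⁻⁸ A = 11.2 nA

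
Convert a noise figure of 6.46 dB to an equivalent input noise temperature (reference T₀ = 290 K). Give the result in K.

994 K

F = 10^(6.46/10) = 4.42588
T_e = (F − 1)·T₀ = (4.42588 − 1) × 290 = 994 K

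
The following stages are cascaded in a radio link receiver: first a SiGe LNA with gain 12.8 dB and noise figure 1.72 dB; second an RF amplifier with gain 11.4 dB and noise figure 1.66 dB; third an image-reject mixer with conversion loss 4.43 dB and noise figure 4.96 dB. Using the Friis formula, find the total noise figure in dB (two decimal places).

1.81 dB

Convert to linear (a loss of L dB is a gain of −L dB): F_i = 10^(NF_i/10), G_i = 10^(G_i,dB/10)
  Stage 1: F_1 = 10^(1.72/10) = 1.486, G_1 = 10^(12.8/10) = 19.05
  Stage 2: F_2 = 10^(1.66/10) = 1.466, G_2 = 10^(11.4/10) = 13.80
  Stage 3: F_3 = 10^(4.96/10) = 3.133, G_3 = 10^(−4.43/10) = 0.3606
Friis cascade:
  F = 1.486 + (1.466 − 1)/19.05 + (3.133 − 1)/263.0 = 1.518
NF = 10 log₁₀(1.518) = 1.81 dB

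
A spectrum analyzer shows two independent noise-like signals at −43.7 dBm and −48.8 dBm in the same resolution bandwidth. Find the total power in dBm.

Convert to linear, add, convert back:
P₁ = 4.27×10⁻⁸ W, P₂ = 1.32×10⁻⁸ W
P_tot = 5.58×10⁻⁸ W → 10 log₁₀(P_tot / 10⁻³) = −42.5 dBm

−42.5 dBm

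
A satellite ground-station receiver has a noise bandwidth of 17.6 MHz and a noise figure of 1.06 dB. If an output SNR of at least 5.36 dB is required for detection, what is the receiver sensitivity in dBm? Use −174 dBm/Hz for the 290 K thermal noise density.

Sensitivity = −174 + 10 log₁₀(B) + NF + SNR_min
= −174 + 72.46 + 1.06 + 5.36
= −95.12 dBm → −95.1 dBm

−95.1 dBm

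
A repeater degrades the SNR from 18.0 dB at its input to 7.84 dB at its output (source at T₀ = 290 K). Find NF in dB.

10.16 dB

NF (dB) = SNR_in(dB) − SNR_out(dB) when the source is at T₀
NF = 18.0 − 7.84 = 10.16 dB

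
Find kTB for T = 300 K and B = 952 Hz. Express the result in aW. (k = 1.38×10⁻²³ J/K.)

P_n = kTB = 1.38×10⁻²³ × 300 × 9.52×10² = 3.94×10⁻¹⁸ W = 3.94 aW

3.94 aW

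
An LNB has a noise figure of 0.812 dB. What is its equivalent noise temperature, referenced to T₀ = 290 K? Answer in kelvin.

59.6 K

F = 10^(0.812/10) = 1.20559
T_e = (F − 1)·T₀ = (1.20559 − 1) × 290 = 59.6 K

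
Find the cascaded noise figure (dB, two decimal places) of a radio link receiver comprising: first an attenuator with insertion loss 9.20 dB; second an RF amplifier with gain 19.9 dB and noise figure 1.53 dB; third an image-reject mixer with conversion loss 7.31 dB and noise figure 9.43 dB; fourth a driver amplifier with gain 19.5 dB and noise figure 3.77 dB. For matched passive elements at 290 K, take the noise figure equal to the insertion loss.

Convert to linear (a loss of L dB is a gain of −L dB): F_i = 10^(NF_i/10), G_i = 10^(G_i,dB/10)
  Stage 1: F_1 = 10^(9.20/10) = 8.318, G_1 = 10^(−9.20/10) = 0.1202
  Stage 2: F_2 = 10^(1.53/10) = 1.422, G_2 = 10^(19.9/10) = 97.72
  Stage 3: F_3 = 10^(9.43/10) = 8.770, G_3 = 10^(−7.31/10) = 0.1858
  Stage 4: F_4 = 10^(3.77/10) = 2.382, G_4 = 10^(19.5/10) = 89.13
Friis cascade:
  F = 8.318 + (1.422 − 1)/0.1202 + (8.770 − 1)/11.75 + (2.382 − 1)/2.183 = 13.13
NF = 10 log₁₀(13.13) = 11.18 dB

11.18 dB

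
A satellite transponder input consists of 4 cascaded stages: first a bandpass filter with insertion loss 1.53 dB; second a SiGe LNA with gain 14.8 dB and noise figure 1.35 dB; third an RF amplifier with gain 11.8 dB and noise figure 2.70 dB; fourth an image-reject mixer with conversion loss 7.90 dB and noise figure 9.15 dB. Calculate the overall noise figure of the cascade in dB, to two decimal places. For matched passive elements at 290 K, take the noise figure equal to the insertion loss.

3.02 dB

Convert to linear (a loss of L dB is a gain of −L dB): F_i = 10^(NF_i/10), G_i = 10^(G_i,dB/10)
  Stage 1: F_1 = 10^(1.53/10) = 1.422, G_1 = 10^(−1.53/10) = 0.7031
  Stage 2: F_2 = 10^(1.35/10) = 1.365, G_2 = 10^(14.8/10) = 30.20
  Stage 3: F_3 = 10^(2.70/10) = 1.862, G_3 = 10^(11.8/10) = 15.14
  Stage 4: F_4 = 10^(9.15/10) = 8.222, G_4 = 10^(−7.90/10) = 0.1622
Friis cascade:
  F = 1.422 + (1.365 − 1)/0.7031 + (1.862 − 1)/21.23 + (8.222 − 1)/321.4 = 2.004
NF = 10 log₁₀(2.004) = 3.02 dB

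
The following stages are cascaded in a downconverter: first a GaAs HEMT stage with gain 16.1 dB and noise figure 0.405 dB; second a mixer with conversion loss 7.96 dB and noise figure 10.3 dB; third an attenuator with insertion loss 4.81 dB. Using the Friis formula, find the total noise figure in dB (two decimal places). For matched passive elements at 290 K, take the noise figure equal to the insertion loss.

Convert to linear (a loss of L dB is a gain of −L dB): F_i = 10^(NF_i/10), G_i = 10^(G_i,dB/10)
  Stage 1: F_1 = 10^(0.405/10) = 1.098, G_1 = 10^(16.1/10) = 40.74
  Stage 2: F_2 = 10^(10.3/10) = 10.72, G_2 = 10^(−7.96/10) = 0.1600
  Stage 3: F_3 = 10^(4.81/10) = 3.027, G_3 = 10^(−4.81/10) = 0.3304
Friis cascade:
  F = 1.098 + (10.72 − 1)/40.74 + (3.027 − 1)/6.516 = 1.647
NF = 10 log₁₀(1.647) = 2.17 dB

2.17 dB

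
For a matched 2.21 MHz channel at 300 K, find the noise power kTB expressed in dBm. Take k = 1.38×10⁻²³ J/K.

P_n = kTB = 1.38×10⁻²³ × 300 × 2.21×10⁶ = 9.15×10⁻¹⁵ W
In dBm: 10 log₁₀(9.15×10⁻¹⁵ / 10⁻³) = −110.4 dBm

−110.4 dBm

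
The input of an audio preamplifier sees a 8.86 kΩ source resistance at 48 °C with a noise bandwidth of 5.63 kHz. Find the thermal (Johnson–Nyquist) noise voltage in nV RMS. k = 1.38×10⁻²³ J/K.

T = 48 °C + 273.15 = 321.15 K
V_n = √(4kTRB)
4kTRB = 4 × 1.38×10⁻²³ × 321.15 × 8.86×10³ × 5.63×10³ = 8.84×10⁻¹³ V²
V_n = √(8.84×10⁻¹³) = 9.40×10⁻⁷ V = 940 nV

940 nV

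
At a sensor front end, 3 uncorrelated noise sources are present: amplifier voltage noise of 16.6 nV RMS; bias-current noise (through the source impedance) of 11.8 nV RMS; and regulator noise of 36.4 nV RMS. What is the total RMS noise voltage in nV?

Uncorrelated sources add in power (mean-square): V_tot = √(ΣV_i²)
V_tot = √[(1.66×10⁻⁸)² + (1.18×10⁻⁸)² + (3.64×10⁻⁸)²] = 4.17×10⁻⁸ V = 41.7 nV

41.7 nV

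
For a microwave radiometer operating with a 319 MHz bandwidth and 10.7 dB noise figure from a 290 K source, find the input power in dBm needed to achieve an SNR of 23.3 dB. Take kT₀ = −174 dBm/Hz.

−55.0 dBm

Sensitivity = −174 + 10 log₁₀(B) + NF + SNR_min
= −174 + 85.04 + 10.7 + 23.3
= −54.96 dBm → −55.0 dBm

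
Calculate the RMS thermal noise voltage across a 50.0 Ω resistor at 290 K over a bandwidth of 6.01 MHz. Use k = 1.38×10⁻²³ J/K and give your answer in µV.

V_n = √(4kTRB)
4kTRB = 4 × 1.38×10⁻²³ × 290 × 5.00×10¹ × 6.01×10⁶ = 4.81×10⁻¹² V²
V_n = √(4.81×10⁻¹²) = 2.19×10⁻⁶ V = 2.19 µV

2.19 µV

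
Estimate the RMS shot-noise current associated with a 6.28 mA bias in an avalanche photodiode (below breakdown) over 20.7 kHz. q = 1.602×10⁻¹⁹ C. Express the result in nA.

6.45 nA

I_n = √(2qI·B)
2qI·B = 2 × 1.602×10⁻¹⁹ × 6.28×10⁻³ × 2.07×10⁴ = 4.17×10⁻¹⁷ A²
I_n = √(4.17×10⁻¹⁷) = 6.45×10⁻⁹ A = 6.45 nA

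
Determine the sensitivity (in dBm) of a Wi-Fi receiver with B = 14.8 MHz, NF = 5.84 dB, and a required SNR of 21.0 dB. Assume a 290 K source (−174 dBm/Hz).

−75.5 dBm

Sensitivity = −174 + 10 log₁₀(B) + NF + SNR_min
= −174 + 71.7 + 5.84 + 21.0
= −75.46 dBm → −75.5 dBm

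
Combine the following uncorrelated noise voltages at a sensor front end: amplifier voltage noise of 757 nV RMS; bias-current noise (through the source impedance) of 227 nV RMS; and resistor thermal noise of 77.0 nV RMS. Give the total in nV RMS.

794 nV

Uncorrelated sources add in power (mean-square): V_tot = √(ΣV_i²)
V_tot = √[(7.57×10⁻⁷)² + (2.27×10⁻⁷)² + (7.70×10⁻⁸)²] = 7.94×10⁻⁷ V = 794 nV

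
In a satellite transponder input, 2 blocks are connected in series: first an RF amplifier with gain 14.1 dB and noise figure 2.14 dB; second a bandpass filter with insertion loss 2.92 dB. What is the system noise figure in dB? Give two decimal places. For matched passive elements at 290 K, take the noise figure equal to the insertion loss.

2.24 dB

Convert to linear (a loss of L dB is a gain of −L dB): F_i = 10^(NF_i/10), G_i = 10^(G_i,dB/10)
  Stage 1: F_1 = 10^(2.14/10) = 1.637, G_1 = 10^(14.1/10) = 25.70
  Stage 2: F_2 = 10^(2.92/10) = 1.959, G_2 = 10^(−2.92/10) = 0.5105
Friis cascade:
  F = 1.637 + (1.959 − 1)/25.70 = 1.674
NF = 10 log₁₀(1.674) = 2.24 dB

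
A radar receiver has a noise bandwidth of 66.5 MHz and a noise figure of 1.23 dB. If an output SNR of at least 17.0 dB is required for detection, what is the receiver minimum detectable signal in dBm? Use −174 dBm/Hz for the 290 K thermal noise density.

Sensitivity = −174 + 10 log₁₀(B) + NF + SNR_min
= −174 + 78.23 + 1.23 + 17.0
= −77.54 dBm → −77.5 dBm

−77.5 dBm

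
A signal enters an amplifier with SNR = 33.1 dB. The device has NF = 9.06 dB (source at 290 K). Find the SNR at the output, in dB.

24.04 dB

By definition F = SNR_in/SNR_out, so in dB: SNR_out = SNR_in − NF
SNR_out = 33.1 − 9.06 = 24.04 dB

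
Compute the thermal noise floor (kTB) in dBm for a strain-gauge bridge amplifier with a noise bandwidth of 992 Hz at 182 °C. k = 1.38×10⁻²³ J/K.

T = 182 °C + 273.15 = 455.15 K
P_n = kTB = 1.38×10⁻²³ × 455.15 × 9.92×10² = 6.23×10⁻¹⁸ W
In dBm: 10 log₁₀(6.23×10⁻¹⁸ / 10⁻³) = −142.1 dBm

−142.1 dBm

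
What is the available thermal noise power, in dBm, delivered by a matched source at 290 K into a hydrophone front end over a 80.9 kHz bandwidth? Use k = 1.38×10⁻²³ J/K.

−124.9 dBm

P_n = kTB = 1.38×10⁻²³ × 290 × 8.09×10⁴ = 3.24×10⁻¹⁶ W
In dBm: 10 log₁₀(3.24×10⁻¹⁶ / 10⁻³) = −124.9 dBm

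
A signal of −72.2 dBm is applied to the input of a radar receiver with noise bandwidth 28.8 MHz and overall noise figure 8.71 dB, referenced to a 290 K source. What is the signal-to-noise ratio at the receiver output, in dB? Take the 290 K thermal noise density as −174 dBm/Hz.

18.5 dB

Noise floor: N = −174 + 10 log₁₀(B) + NF
10 log₁₀(2.88×10⁷) = 74.59 dB
N = −174 + 74.59 + 8.71 = −90.70 dBm
SNR = P_sig − N = −72.2 − (−90.70) = 18.50 dB → 18.5 dB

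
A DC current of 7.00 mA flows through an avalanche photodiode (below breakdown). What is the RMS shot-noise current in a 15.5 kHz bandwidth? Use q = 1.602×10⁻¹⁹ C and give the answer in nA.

I_n = √(2qI·B)
2qI·B = 2 × 1.602×10⁻¹⁹ × 7.00×10⁻³ × 1.55×10⁴ = 3.48×10⁻¹⁷ A²
I_n = √(3.48×10⁻¹⁷) = 5.90×10⁻⁹ A = 5.90 nA

5.90 nA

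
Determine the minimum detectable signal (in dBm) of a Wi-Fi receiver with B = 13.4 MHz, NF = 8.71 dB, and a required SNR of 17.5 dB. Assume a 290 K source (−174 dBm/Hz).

Sensitivity = −174 + 10 log₁₀(B) + NF + SNR_min
= −174 + 71.27 + 8.71 + 17.5
= −76.52 dBm → −76.5 dBm

−76.5 dBm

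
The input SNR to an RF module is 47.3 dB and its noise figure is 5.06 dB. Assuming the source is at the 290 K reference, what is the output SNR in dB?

42.24 dB

By definition F = SNR_in/SNR_out, so in dB: SNR_out = SNR_in − NF
SNR_out = 47.3 − 5.06 = 42.24 dB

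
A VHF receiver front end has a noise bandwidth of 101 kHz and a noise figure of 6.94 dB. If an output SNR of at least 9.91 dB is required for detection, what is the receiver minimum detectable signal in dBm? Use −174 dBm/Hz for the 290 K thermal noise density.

−107.1 dBm

Sensitivity = −174 + 10 log₁₀(B) + NF + SNR_min
= −174 + 50.04 + 6.94 + 9.91
= −107.11 dBm → −107.1 dBm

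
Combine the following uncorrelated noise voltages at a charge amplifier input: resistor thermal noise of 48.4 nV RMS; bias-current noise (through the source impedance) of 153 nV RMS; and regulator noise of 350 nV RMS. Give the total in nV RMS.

385 nV

Uncorrelated sources add in power (mean-square): V_tot = √(ΣV_i²)
V_tot = √[(4.84×10⁻⁸)² + (1.53×10⁻⁷)² + (3.50×10⁻⁷)²] = 3.85×10⁻⁷ V = 385 nV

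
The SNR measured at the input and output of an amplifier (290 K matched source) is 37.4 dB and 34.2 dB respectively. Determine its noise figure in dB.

3.2 dB

NF (dB) = SNR_in(dB) − SNR_out(dB) when the source is at T₀
NF = 37.4 − 34.2 = 3.2 dB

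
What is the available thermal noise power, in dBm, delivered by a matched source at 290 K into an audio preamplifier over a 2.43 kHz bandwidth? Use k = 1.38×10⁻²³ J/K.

−140.1 dBm

P_n = kTB = 1.38×10⁻²³ × 290 × 2.43×10³ = 9.72×10⁻¹⁸ W
In dBm: 10 log₁₀(9.72×10⁻¹⁸ / 10⁻³) = −140.1 dBm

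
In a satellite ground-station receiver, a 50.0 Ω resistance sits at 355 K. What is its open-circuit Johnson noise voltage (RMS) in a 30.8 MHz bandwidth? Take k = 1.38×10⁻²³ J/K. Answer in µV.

V_n = √(4kTRB)
4kTRB = 4 × 1.38×10⁻²³ × 355 × 5.00×10¹ × 3.08×10⁷ = 3.02×10⁻¹¹ V²
V_n = √(3.02×10⁻¹¹) = 5.49×10⁻⁶ V = 5.49 µV

5.49 µV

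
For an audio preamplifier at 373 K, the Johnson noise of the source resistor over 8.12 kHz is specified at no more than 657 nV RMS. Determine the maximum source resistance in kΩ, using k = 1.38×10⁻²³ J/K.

Johnson–Nyquist: V_n = √(4kTRB) ⇒ R = V_n² / (4kTB)
4kTB = 4 × 1.38×10⁻²³ × 373 × 8.12×10³ = 1.67×10⁻¹⁶
R = (6.57×10⁻⁷)² / 1.67×10⁻¹⁶ = 2.58×10³ Ω = 2.58 kΩ

2.58 kΩ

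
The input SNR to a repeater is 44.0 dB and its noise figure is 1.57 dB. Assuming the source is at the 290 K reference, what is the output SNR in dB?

42.43 dB

By definition F = SNR_in/SNR_out, so in dB: SNR_out = SNR_in − NF
SNR_out = 44.0 − 1.57 = 42.43 dB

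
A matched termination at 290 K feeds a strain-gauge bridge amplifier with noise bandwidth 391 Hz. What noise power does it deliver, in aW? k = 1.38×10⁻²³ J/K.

P_n = kTB = 1.38×10⁻²³ × 290 × 3.91×10² = 1.56×10⁻¹⁸ W = 1.56 aW

1.56 aW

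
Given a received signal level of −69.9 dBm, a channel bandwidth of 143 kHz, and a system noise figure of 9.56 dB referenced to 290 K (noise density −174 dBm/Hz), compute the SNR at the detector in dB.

Noise floor: N = −174 + 10 log₁₀(B) + NF
10 log₁₀(1.43×10⁵) = 51.55 dB
N = −174 + 51.55 + 9.56 = −112.89 dBm
SNR = P_sig − N = −69.9 − (−112.89) = 42.99 dB → 43.0 dB

43.0 dB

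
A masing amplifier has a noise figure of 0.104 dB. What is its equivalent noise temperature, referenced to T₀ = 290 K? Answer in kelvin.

7.03 K

F = 10^(0.104/10) = 1.02424
T_e = (F − 1)·T₀ = (1.02424 − 1) × 290 = 7.03 K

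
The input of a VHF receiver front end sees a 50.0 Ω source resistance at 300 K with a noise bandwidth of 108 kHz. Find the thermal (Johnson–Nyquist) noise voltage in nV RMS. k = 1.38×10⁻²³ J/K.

299 nV

V_n = √(4kTRB)
4kTRB = 4 × 1.38×10⁻²³ × 300 × 5.00×10¹ × 1.08×10⁵ = 8.94×10⁻¹⁴ V²
V_n = √(8.94×10⁻¹⁴) = 2.99×10⁻⁷ V = 299 nV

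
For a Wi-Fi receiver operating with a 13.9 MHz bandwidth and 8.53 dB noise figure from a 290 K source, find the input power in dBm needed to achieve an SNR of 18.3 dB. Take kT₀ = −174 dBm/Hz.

−75.7 dBm

Sensitivity = −174 + 10 log₁₀(B) + NF + SNR_min
= −174 + 71.43 + 8.53 + 18.3
= −75.74 dBm → −75.7 dBm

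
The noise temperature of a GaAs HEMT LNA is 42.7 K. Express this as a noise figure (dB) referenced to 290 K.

F = 1 + T_e/T₀ = 1 + 42.7/290 = 1.14724
NF = 10 log₁₀(1.14724) = 0.597 dB

0.597 dB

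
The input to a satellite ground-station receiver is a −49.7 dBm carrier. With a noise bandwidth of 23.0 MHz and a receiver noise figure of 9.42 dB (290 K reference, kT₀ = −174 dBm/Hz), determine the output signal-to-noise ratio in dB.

Noise floor: N = −174 + 10 log₁₀(B) + NF
10 log₁₀(2.30×10⁷) = 73.62 dB
N = −174 + 73.62 + 9.42 = −90.96 dBm
SNR = P_sig − N = −49.7 − (−90.96) = 41.26 dB → 41.3 dB

41.3 dB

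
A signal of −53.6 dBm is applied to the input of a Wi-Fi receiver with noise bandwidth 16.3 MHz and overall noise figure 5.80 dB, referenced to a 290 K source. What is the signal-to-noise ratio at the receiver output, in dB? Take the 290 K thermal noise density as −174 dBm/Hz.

42.5 dB

Noise floor: N = −174 + 10 log₁₀(B) + NF
10 log₁₀(1.63×10⁷) = 72.12 dB
N = −174 + 72.12 + 5.80 = −96.08 dBm
SNR = P_sig − N = −53.6 − (−96.08) = 42.48 dB → 42.5 dB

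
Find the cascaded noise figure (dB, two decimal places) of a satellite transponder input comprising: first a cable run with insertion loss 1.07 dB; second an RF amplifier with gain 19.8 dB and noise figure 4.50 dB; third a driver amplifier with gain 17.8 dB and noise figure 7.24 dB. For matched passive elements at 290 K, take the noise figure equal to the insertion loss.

Convert to linear (a loss of L dB is a gain of −L dB): F_i = 10^(NF_i/10), G_i = 10^(G_i,dB/10)
  Stage 1: F_1 = 10^(1.07/10) = 1.279, G_1 = 10^(−1.07/10) = 0.7816
  Stage 2: F_2 = 10^(4.50/10) = 2.818, G_2 = 10^(19.8/10) = 95.50
  Stage 3: F_3 = 10^(7.24/10) = 5.297, G_3 = 10^(17.8/10) = 60.26
Friis cascade:
  F = 1.279 + (2.818 − 1)/0.7816 + (5.297 − 1)/74.64 = 3.663
NF = 10 log₁₀(3.663) = 5.64 dB

5.64 dB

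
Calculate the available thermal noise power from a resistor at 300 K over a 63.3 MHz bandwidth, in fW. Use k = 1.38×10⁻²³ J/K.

P_n = kTB = 1.38×10⁻²³ × 300 × 6.33×10⁷ = 2.62×10⁻¹³ W = 262 fW

262 fW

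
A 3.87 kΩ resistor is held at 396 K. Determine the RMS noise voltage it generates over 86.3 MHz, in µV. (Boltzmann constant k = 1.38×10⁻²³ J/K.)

85.4 µV

V_n = √(4kTRB)
4kTRB = 4 × 1.38×10⁻²³ × 396 × 3.87×10³ × 8.63×10⁷ = 7.30×10⁻⁹ V²
V_n = √(7.30×10⁻⁹) = 8.54×10⁻⁵ V = 85.4 µV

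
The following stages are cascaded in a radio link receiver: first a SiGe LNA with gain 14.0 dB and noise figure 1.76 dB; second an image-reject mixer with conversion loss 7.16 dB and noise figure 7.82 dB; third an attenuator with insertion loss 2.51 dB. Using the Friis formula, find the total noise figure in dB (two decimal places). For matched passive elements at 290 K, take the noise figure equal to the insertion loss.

Convert to linear (a loss of L dB is a gain of −L dB): F_i = 10^(NF_i/10), G_i = 10^(G_i,dB/10)
  Stage 1: F_1 = 10^(1.76/10) = 1.500, G_1 = 10^(14.0/10) = 25.12
  Stage 2: F_2 = 10^(7.82/10) = 6.053, G_2 = 10^(−7.16/10) = 0.1923
  Stage 3: F_3 = 10^(2.51/10) = 1.782, G_3 = 10^(−2.51/10) = 0.5610
Friis cascade:
  F = 1.500 + (6.053 − 1)/25.12 + (1.782 − 1)/4.831 = 1.863
NF = 10 log₁₀(1.863) = 2.70 dB

2.70 dB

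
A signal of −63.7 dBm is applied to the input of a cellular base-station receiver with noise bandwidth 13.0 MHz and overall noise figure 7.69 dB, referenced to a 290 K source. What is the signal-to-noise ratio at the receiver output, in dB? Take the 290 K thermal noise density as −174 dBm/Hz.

31.5 dB

Noise floor: N = −174 + 10 log₁₀(B) + NF
10 log₁₀(1.30×10⁷) = 71.14 dB
N = −174 + 71.14 + 7.69 = −95.17 dBm
SNR = P_sig − N = −63.7 − (−95.17) = 31.47 dB → 31.5 dB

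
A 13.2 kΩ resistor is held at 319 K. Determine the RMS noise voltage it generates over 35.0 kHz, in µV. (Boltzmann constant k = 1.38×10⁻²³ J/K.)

V_n = √(4kTRB)
4kTRB = 4 × 1.38×10⁻²³ × 319 × 1.32×10⁴ × 3.50×10⁴ = 8.14×10⁻¹² V²
V_n = √(8.14×10⁻¹²) = 2.85×10⁻⁶ V = 2.85 µV

2.85 µV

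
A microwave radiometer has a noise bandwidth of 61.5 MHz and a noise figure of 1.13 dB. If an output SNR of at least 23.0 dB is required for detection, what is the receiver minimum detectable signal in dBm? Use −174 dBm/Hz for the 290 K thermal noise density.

Sensitivity = −174 + 10 log₁₀(B) + NF + SNR_min
= −174 + 77.89 + 1.13 + 23.0
= −71.98 dBm → −72.0 dBm

−72.0 dBm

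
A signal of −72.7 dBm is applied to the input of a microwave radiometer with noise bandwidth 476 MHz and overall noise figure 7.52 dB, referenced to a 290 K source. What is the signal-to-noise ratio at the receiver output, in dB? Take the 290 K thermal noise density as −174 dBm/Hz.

7.0 dB

Noise floor: N = −174 + 10 log₁₀(B) + NF
10 log₁₀(4.76×10⁸) = 86.78 dB
N = −174 + 86.78 + 7.52 = −79.70 dBm
SNR = P_sig − N = −72.7 − (−79.70) = 7.00 dB → 7.0 dB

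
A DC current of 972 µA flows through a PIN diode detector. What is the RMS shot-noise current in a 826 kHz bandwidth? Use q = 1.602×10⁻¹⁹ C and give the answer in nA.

I_n = √(2qI·B)
2qI·B = 2 × 1.602×10⁻¹⁹ × 9.72×10⁻⁴ × 8.26×10⁵ = 2.57×10⁻¹⁶ A²
I_n = √(2.57×10⁻¹⁶) = 1.60×10⁻⁸ A = 16.0 nA

16.0 nA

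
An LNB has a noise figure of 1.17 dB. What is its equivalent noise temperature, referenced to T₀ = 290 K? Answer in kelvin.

89.7 K

F = 10^(1.17/10) = 1.30918
T_e = (F − 1)·T₀ = (1.30918 − 1) × 290 = 89.7 K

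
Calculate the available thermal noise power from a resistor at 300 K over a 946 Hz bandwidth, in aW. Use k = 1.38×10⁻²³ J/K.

P_n = kTB = 1.38×10⁻²³ × 300 × 9.46×10² = 3.92×10⁻¹⁸ W = 3.92 aW

3.92 aW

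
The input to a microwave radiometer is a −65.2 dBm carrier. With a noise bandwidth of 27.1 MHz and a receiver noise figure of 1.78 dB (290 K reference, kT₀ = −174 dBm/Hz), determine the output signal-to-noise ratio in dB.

32.7 dB

Noise floor: N = −174 + 10 log₁₀(B) + NF
10 log₁₀(2.71×10⁷) = 74.33 dB
N = −174 + 74.33 + 1.78 = −97.89 dBm
SNR = P_sig − N = −65.2 − (−97.89) = 32.69 dB → 32.7 dB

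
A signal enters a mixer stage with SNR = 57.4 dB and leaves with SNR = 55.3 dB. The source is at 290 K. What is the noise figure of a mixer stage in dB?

2.1 dB

NF (dB) = SNR_in(dB) − SNR_out(dB) when the source is at T₀
NF = 57.4 − 55.3 = 2.1 dB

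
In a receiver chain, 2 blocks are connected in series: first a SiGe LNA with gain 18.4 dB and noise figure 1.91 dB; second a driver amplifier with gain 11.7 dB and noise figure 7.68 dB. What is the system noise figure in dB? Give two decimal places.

2.10 dB

Convert to linear (a loss of L dB is a gain of −L dB): F_i = 10^(NF_i/10), G_i = 10^(G_i,dB/10)
  Stage 1: F_1 = 10^(1.91/10) = 1.552, G_1 = 10^(18.4/10) = 69.18
  Stage 2: F_2 = 10^(7.68/10) = 5.861, G_2 = 10^(11.7/10) = 14.79
Friis cascade:
  F = 1.552 + (5.861 − 1)/69.18 = 1.623
NF = 10 log₁₀(1.623) = 2.10 dB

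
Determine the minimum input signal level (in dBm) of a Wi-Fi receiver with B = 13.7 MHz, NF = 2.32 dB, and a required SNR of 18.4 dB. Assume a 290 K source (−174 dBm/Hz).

−81.9 dBm

Sensitivity = −174 + 10 log₁₀(B) + NF + SNR_min
= −174 + 71.37 + 2.32 + 18.4
= −81.91 dBm → −81.9 dBm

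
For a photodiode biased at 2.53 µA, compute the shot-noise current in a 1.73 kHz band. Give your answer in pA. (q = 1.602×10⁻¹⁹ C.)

37.4 pA

I_n = √(2qI·B)
2qI·B = 2 × 1.602×10⁻¹⁹ × 2.53×10⁻⁶ × 1.73×10³ = 1.40×10⁻²¹ A²
I_n = √(1.40×10⁻²¹) = 3.74×10⁻¹¹ A = 37.4 pA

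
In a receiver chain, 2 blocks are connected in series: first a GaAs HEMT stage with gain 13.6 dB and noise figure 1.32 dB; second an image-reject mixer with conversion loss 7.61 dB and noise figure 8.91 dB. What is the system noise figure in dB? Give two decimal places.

2.18 dB

Convert to linear (a loss of L dB is a gain of −L dB): F_i = 10^(NF_i/10), G_i = 10^(G_i,dB/10)
  Stage 1: F_1 = 10^(1.32/10) = 1.355, G_1 = 10^(13.6/10) = 22.91
  Stage 2: F_2 = 10^(8.91/10) = 7.780, G_2 = 10^(−7.61/10) = 0.1734
Friis cascade:
  F = 1.355 + (7.780 − 1)/22.91 = 1.651
NF = 10 log₁₀(1.651) = 2.18 dB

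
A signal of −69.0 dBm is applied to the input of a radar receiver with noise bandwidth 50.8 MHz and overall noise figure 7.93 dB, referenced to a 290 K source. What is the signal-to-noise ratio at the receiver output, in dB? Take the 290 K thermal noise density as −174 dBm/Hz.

Noise floor: N = −174 + 10 log₁₀(B) + NF
10 log₁₀(5.08×10⁷) = 77.06 dB
N = −174 + 77.06 + 7.93 = −89.01 dBm
SNR = P_sig − N = −69.0 − (−89.01) = 20.01 dB → 20.0 dB

20.0 dB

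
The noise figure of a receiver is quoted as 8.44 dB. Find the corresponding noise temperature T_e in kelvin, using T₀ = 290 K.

F = 10^(8.44/10) = 6.98232
T_e = (F − 1)·T₀ = (6.98232 − 1) × 290 = 1735 K

1735 K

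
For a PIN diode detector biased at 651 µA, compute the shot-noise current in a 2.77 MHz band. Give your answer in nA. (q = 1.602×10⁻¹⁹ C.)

I_n = √(2qI·B)
2qI·B = 2 × 1.602×10⁻¹⁹ × 6.51×10⁻⁴ × 2.77×10⁶ = 5.78×10⁻¹⁶ A²
I_n = √(5.78×10⁻¹⁶) = 2.40×10⁻⁸ A = 24.0 nA

24.0 nA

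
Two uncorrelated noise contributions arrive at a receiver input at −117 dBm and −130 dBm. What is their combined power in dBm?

Convert to linear, add, convert back:
P₁ = 2.00×10⁻¹⁵ W, P₂ = 1.00×10⁻¹⁶ W
P_tot = 2.10×10⁻¹⁵ W → 10 log₁₀(P_tot / 10⁻³) = −116.8 dBm

−116.8 dBm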